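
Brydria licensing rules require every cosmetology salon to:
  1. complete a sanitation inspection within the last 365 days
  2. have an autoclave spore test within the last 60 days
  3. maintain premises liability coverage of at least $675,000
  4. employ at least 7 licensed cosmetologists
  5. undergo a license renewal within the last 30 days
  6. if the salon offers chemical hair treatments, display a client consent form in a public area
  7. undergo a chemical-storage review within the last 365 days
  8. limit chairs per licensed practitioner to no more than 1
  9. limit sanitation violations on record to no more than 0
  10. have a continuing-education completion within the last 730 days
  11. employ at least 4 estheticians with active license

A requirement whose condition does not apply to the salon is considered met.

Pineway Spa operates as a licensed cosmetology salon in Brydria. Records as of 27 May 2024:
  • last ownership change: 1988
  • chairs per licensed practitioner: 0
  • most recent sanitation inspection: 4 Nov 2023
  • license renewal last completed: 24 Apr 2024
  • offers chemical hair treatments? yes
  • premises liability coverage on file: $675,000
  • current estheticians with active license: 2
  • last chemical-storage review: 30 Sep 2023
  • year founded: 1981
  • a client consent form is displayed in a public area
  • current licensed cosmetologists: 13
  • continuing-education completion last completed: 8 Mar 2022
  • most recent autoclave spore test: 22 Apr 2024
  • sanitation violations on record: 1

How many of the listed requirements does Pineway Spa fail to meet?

1. sanitation inspection 205 days ago vs limit 365 → met
2. autoclave spore test 35 days ago vs limit 60 → met
3. premises liability coverage $675,000 ≥ $675,000 → met
4. licensed cosmetologists 13 ≥ 7 → met
5. license renewal 33 days ago vs limit 30 → not met
6. condition 'offers chemical hair treatments' holds; client consent form present → met
7. chemical-storage review 240 days ago vs limit 365 → met
8. chairs per licensed practitioner 0 ≤ 1 → met
9. sanitation violations on record 1 > 0 → not met
10. continuing-education completion 811 days ago vs limit 730 → not met
11. estheticians with active license 2 < 4 → not met
Not met: 4 of 11

4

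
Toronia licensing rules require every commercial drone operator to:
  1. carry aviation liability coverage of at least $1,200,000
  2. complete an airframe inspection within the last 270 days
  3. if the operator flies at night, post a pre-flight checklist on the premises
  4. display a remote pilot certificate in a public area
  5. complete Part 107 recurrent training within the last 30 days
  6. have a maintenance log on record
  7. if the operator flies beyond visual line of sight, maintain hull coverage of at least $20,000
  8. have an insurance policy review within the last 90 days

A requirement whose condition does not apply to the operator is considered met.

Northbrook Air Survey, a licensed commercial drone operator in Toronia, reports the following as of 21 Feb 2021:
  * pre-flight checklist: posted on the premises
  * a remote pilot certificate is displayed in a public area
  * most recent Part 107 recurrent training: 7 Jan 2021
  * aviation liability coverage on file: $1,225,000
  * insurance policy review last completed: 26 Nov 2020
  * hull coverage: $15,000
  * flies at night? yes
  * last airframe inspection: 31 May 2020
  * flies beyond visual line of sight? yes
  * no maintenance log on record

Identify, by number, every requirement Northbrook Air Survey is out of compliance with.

1. aviation liability coverage $1,225,000 ≥ $1,200,000 → met
2. airframe inspection 266 days ago vs limit 270 → met
3. condition 'flies at night' holds; pre-flight checklist present → met
4. remote pilot certificate present → met
5. Part 107 recurrent training 45 days ago vs limit 30 → not met
6. maintenance log absent → not met
7. condition 'flies beyond visual line of sight' holds; hull coverage $15,000 < $20,000 → not met
8. insurance policy review 87 days ago vs limit 90 → met
Not met: 5, 6, 7

5, 6, 7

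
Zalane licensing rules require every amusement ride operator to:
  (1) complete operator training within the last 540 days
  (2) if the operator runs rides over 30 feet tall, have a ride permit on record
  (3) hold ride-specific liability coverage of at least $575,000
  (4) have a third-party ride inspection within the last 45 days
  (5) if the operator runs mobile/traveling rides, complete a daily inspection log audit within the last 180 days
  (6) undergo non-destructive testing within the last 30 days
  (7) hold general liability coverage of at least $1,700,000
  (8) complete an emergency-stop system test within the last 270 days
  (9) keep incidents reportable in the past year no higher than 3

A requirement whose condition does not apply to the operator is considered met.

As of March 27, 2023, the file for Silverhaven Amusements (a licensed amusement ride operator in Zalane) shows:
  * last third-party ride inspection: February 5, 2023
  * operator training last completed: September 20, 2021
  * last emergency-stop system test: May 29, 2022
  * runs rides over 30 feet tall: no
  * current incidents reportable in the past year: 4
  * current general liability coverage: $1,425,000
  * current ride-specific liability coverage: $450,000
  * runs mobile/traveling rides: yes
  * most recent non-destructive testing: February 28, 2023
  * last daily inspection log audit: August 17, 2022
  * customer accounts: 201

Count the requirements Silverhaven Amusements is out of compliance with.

7

1. operator training 553 days ago vs limit 540 → not met
2. condition 'runs rides over 30 feet tall' does not hold → requirement n/a → met
3. ride-specific liability coverage $450,000 < $575,000 → not met
4. third-party ride inspection 50 days ago vs limit 45 → not met
5. condition 'runs mobile/traveling rides' holds; daily inspection log audit 222 days ago vs limit 180 → not met
6. non-destructive testing 27 days ago vs limit 30 → met
7. general liability coverage $1,425,000 < $1,700,000 → not met
8. emergency-stop system test 302 days ago vs limit 270 → not met
9. incidents reportable in the past year 4 > 3 → not met
Not met: 7 of 9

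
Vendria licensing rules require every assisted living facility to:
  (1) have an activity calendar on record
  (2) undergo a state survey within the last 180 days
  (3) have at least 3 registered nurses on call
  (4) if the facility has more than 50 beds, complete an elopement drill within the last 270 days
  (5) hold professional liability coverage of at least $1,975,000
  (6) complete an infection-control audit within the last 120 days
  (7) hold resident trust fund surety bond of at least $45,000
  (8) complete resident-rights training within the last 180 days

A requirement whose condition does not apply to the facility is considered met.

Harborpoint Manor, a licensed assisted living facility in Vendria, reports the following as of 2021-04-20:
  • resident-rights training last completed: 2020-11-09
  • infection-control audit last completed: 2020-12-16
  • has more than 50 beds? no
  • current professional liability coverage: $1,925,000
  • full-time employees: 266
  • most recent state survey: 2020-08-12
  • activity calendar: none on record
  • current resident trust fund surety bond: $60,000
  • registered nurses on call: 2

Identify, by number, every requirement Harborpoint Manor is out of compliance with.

1, 2, 3, 5, 6

1. activity calendar absent → not met
2. state survey 251 days ago vs limit 180 → not met
3. registered nurses on call 2 < 3 → not met
4. condition 'has more than 50 beds' does not hold → requirement n/a → met
5. professional liability coverage $1,925,000 < $1,975,000 → not met
6. infection-control audit 125 days ago vs limit 120 → not met
7. resident trust fund surety bond $60,000 ≥ $45,000 → met
8. resident-rights training 162 days ago vs limit 180 → met
Not met: 1, 2, 3, 5, 6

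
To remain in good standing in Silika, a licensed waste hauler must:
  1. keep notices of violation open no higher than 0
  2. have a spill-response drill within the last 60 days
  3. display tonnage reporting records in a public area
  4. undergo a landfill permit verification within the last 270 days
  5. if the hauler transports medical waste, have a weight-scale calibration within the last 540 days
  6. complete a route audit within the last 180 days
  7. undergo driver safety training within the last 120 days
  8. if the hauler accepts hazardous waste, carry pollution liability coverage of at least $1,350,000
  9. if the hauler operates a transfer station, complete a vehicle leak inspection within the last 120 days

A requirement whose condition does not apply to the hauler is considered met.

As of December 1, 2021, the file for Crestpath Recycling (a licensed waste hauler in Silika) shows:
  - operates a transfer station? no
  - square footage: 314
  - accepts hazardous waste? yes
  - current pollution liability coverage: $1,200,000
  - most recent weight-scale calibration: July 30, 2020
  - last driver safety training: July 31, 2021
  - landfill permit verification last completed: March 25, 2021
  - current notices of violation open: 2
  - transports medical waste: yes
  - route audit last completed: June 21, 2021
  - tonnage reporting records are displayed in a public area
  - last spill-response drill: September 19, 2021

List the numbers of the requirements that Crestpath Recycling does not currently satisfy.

1, 2, 7, 8

1. notices of violation open 2 > 0 → not met
2. spill-response drill 73 days ago vs limit 60 → not met
3. tonnage reporting records present → met
4. landfill permit verification 251 days ago vs limit 270 → met
5. condition 'transports medical waste' holds; weight-scale calibration 489 days ago vs limit 540 → met
6. route audit 163 days ago vs limit 180 → met
7. driver safety training 123 days ago vs limit 120 → not met
8. condition 'accepts hazardous waste' holds; pollution liability coverage $1,200,000 < $1,350,000 → not met
9. condition 'operates a transfer station' does not hold → requirement n/a → met
Not met: 1, 2, 7, 8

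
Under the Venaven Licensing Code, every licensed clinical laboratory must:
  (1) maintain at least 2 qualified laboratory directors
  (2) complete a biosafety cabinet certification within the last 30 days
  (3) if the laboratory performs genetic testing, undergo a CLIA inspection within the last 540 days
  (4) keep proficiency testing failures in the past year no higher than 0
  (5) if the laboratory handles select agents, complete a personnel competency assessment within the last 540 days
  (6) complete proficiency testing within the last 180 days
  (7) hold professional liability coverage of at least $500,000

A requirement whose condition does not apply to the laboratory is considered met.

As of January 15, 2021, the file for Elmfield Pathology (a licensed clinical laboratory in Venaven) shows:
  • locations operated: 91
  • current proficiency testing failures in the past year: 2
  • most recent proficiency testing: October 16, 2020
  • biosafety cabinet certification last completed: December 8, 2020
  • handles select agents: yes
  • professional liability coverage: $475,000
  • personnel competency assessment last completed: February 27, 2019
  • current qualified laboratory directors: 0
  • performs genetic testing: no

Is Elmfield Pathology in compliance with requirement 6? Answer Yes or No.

Yes

6. proficiency testing 91 days ago vs limit 180 → met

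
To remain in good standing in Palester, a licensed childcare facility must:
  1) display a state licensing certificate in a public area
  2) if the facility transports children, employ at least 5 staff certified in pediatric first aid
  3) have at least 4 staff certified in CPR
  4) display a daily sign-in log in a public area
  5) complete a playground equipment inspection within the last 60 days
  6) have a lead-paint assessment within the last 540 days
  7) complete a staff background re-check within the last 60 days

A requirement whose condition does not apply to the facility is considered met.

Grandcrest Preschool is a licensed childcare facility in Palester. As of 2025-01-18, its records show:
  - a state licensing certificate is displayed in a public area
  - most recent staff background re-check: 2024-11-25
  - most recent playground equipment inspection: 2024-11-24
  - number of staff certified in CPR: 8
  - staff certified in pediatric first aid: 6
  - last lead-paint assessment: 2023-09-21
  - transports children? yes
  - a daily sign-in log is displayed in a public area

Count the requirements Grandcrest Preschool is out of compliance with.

1. state licensing certificate present → met
2. condition 'transports children' holds; staff certified in pediatric first aid 6 ≥ 5 → met
3. staff certified in CPR 8 ≥ 4 → met
4. daily sign-in log present → met
5. playground equipment inspection 55 days ago vs limit 60 → met
6. lead-paint assessment 485 days ago vs limit 540 → met
7. staff background re-check 54 days ago vs limit 60 → met
Not met: 0 of 7

0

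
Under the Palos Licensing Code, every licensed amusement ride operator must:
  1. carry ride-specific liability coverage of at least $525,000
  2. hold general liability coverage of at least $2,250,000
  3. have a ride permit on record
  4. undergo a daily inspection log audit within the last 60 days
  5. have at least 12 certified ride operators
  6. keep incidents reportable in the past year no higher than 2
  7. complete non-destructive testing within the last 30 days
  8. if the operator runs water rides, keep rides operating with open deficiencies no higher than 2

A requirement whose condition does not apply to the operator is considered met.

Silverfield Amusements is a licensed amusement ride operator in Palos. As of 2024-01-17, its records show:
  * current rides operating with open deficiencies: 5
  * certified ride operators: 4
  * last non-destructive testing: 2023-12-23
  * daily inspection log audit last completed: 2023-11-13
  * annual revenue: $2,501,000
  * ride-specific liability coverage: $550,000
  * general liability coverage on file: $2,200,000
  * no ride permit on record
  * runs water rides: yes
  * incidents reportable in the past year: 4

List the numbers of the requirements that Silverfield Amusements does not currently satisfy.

2, 3, 4, 5, 6, 8

1. ride-specific liability coverage $550,000 ≥ $525,000 → met
2. general liability coverage $2,200,000 < $2,250,000 → not met
3. ride permit absent → not met
4. daily inspection log audit 65 days ago vs limit 60 → not met
5. certified ride operators 4 < 12 → not met
6. incidents reportable in the past year 4 > 2 → not met
7. non-destructive testing 25 days ago vs limit 30 → met
8. condition 'runs water rides' holds; rides operating with open deficiencies 5 > 2 → not met
Not met: 2, 3, 4, 5, 6, 8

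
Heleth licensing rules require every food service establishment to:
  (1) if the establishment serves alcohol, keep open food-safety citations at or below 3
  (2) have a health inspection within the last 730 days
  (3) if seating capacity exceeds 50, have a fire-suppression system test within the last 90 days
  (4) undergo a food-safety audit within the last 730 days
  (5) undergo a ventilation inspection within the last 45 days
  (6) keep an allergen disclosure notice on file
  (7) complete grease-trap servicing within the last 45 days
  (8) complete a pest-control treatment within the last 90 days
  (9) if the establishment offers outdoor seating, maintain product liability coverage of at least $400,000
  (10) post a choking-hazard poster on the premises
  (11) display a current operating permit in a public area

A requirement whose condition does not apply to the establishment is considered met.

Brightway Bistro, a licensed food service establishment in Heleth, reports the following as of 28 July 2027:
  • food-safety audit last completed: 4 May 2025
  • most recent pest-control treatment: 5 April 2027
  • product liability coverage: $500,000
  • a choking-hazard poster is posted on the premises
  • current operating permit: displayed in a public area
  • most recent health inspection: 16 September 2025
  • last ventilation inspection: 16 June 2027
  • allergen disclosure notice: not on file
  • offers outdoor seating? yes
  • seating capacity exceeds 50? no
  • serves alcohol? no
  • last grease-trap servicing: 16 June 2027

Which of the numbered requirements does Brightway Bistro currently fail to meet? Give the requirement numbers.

1. condition 'serves alcohol' does not hold → requirement n/a → met
2. health inspection 680 days ago vs limit 730 → met
3. condition 'seating capacity exceeds 50' does not hold → requirement n/a → met
4. food-safety audit 815 days ago vs limit 730 → not met
5. ventilation inspection 42 days ago vs limit 45 → met
6. allergen disclosure notice absent → not met
7. grease-trap servicing 42 days ago vs limit 45 → met
8. pest-control treatment 114 days ago vs limit 90 → not met
9. condition 'offers outdoor seating' holds; product liability coverage $500,000 ≥ $400,000 → met
10. choking-hazard poster present → met
11. current operating permit present → met
Not met: 4, 6, 8

4, 6, 8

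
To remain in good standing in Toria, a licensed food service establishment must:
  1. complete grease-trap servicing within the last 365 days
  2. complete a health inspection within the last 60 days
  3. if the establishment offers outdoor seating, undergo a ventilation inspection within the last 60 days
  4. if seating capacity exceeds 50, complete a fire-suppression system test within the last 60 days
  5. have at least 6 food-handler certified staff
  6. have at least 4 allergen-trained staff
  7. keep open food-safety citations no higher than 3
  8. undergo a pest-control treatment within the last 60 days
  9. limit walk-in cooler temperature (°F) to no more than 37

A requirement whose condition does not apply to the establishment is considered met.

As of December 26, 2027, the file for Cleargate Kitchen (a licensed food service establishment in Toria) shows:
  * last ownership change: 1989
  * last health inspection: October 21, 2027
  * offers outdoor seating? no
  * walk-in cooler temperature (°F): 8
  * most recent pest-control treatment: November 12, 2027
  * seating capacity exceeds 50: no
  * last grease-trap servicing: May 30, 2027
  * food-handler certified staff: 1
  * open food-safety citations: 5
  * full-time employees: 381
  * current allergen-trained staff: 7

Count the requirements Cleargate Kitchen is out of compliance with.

1. grease-trap servicing 210 days ago vs limit 365 → met
2. health inspection 66 days ago vs limit 60 → not met
3. condition 'offers outdoor seating' does not hold → requirement n/a → met
4. condition 'seating capacity exceeds 50' does not hold → requirement n/a → met
5. food-handler certified staff 1 < 6 → not met
6. allergen-trained staff 7 ≥ 4 → met
7. open food-safety citations 5 > 3 → not met
8. pest-control treatment 44 days ago vs limit 60 → met
9. walk-in cooler temperature (°F) 8 ≤ 37 → met
Not met: 3 of 9

3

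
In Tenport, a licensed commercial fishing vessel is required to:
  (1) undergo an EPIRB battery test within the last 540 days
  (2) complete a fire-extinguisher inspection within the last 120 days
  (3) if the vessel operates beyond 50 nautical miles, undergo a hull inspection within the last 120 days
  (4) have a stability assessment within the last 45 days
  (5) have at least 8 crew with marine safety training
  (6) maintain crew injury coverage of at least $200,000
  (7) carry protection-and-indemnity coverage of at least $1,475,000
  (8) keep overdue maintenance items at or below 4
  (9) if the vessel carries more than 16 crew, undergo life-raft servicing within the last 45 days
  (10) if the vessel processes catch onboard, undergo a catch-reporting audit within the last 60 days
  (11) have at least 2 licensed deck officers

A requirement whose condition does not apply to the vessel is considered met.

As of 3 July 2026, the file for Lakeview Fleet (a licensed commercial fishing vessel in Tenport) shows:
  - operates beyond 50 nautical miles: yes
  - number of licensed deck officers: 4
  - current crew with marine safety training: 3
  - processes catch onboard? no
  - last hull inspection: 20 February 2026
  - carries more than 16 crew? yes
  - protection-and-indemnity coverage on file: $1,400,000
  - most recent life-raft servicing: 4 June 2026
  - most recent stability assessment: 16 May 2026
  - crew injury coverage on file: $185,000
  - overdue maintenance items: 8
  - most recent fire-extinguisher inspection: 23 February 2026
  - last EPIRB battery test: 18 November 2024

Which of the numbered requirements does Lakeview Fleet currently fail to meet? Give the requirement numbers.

1. EPIRB battery test 592 days ago vs limit 540 → not met
2. fire-extinguisher inspection 130 days ago vs limit 120 → not met
3. condition 'operates beyond 50 nautical miles' holds; hull inspection 133 days ago vs limit 120 → not met
4. stability assessment 48 days ago vs limit 45 → not met
5. crew with marine safety training 3 < 8 → not met
6. crew injury coverage $185,000 < $200,000 → not met
7. protection-and-indemnity coverage $1,400,000 < $1,475,000 → not met
8. overdue maintenance items 8 > 4 → not met
9. condition 'carries more than 16 crew' holds; life-raft servicing 29 days ago vs limit 45 → met
10. condition 'processes catch onboard' does not hold → requirement n/a → met
11. licensed deck officers 4 ≥ 2 → met
Not met: 1, 2, 3, 4, 5, 6, 7, 8

1, 2, 3, 4, 5, 6, 7, 8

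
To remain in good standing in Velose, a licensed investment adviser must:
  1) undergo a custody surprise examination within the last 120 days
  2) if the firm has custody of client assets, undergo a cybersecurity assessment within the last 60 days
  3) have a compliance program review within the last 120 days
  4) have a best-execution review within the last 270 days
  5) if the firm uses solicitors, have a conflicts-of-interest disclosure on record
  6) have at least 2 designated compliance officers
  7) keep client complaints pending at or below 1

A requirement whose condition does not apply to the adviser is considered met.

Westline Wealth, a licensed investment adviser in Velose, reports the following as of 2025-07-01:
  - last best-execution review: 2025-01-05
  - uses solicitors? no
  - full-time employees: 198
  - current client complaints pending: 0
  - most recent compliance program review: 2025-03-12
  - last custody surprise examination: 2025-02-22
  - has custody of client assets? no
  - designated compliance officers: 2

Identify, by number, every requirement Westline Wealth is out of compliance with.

1

1. custody surprise examination 129 days ago vs limit 120 → not met
2. condition 'has custody of client assets' does not hold → requirement n/a → met
3. compliance program review 111 days ago vs limit 120 → met
4. best-execution review 177 days ago vs limit 270 → met
5. condition 'uses solicitors' does not hold → requirement n/a → met
6. designated compliance officers 2 ≥ 2 → met
7. client complaints pending 0 ≤ 1 → met
Not met: 1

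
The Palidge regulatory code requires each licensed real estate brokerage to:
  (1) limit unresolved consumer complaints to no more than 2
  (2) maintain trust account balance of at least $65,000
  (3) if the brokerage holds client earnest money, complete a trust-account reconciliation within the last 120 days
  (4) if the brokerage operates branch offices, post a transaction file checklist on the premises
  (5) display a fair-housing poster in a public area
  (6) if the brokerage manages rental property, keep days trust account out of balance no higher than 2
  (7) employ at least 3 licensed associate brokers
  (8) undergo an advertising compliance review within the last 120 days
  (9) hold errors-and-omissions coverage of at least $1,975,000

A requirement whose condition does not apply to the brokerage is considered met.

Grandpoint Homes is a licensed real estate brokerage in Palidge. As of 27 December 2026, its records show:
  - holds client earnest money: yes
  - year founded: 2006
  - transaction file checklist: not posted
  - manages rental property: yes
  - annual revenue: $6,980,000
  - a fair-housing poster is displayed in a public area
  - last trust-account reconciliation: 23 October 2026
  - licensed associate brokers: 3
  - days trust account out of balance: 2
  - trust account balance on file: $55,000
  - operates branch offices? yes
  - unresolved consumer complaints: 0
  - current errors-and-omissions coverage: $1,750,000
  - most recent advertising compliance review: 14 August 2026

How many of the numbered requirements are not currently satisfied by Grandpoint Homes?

1. unresolved consumer complaints 0 ≤ 2 → met
2. trust account balance $55,000 < $65,000 → not met
3. condition 'holds client earnest money' holds; trust-account reconciliation 65 days ago vs limit 120 → met
4. condition 'operates branch offices' holds; transaction file checklist absent → not met
5. fair-housing poster present → met
6. condition 'manages rental property' holds; days trust account out of balance 2 ≤ 2 → met
7. licensed associate brokers 3 ≥ 3 → met
8. advertising compliance review 135 days ago vs limit 120 → not met
9. errors-and-omissions coverage $1,750,000 < $1,975,000 → not met
Not met: 4 of 9

4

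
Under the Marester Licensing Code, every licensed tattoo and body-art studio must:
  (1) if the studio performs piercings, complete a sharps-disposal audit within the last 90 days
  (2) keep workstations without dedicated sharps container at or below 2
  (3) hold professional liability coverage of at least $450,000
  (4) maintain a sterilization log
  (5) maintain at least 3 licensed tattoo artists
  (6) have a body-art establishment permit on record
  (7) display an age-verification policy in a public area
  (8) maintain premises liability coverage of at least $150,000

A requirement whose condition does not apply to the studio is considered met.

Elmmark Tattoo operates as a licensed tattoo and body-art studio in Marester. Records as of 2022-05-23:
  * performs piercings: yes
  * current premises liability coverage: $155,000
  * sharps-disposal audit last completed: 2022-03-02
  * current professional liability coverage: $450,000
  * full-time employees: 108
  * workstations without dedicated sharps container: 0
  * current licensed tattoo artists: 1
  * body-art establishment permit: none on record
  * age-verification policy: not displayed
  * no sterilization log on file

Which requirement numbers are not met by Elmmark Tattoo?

1. condition 'performs piercings' holds; sharps-disposal audit 82 days ago vs limit 90 → met
2. workstations without dedicated sharps container 0 ≤ 2 → met
3. professional liability coverage $450,000 ≥ $450,000 → met
4. sterilization log absent → not met
5. licensed tattoo artists 1 < 3 → not met
6. body-art establishment permit absent → not met
7. age-verification policy absent → not met
8. premises liability coverage $155,000 ≥ $150,000 → met
Not met: 4, 5, 6, 7

4, 5, 6, 7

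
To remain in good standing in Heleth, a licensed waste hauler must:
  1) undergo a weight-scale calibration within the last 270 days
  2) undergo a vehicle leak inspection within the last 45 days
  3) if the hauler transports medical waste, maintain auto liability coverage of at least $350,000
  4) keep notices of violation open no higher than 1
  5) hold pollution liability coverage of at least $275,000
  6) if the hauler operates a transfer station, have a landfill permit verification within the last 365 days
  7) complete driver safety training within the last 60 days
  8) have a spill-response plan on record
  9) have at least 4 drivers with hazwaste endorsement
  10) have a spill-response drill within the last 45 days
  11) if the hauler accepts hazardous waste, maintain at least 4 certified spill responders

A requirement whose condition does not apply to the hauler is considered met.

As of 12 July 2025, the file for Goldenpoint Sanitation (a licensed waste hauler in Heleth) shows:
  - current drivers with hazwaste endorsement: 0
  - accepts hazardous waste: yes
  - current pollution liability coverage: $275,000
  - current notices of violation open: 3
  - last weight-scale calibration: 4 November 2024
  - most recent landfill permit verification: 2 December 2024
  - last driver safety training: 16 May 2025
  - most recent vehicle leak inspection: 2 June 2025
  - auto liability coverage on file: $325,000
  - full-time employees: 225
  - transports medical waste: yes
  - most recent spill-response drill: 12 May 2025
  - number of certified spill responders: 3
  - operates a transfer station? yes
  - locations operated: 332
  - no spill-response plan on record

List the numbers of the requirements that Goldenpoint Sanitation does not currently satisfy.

1. weight-scale calibration 250 days ago vs limit 270 → met
2. vehicle leak inspection 40 days ago vs limit 45 → met
3. condition 'transports medical waste' holds; auto liability coverage $325,000 < $350,000 → not met
4. notices of violation open 3 > 1 → not met
5. pollution liability coverage $275,000 ≥ $275,000 → met
6. condition 'operates a transfer station' holds; landfill permit verification 222 days ago vs limit 365 → met
7. driver safety training 57 days ago vs limit 60 → met
8. spill-response plan absent → not met
9. drivers with hazwaste endorsement 0 < 4 → not met
10. spill-response drill 61 days ago vs limit 45 → not met
11. condition 'accepts hazardous waste' holds; certified spill responders 3 < 4 → not met
Not met: 3, 4, 8, 9, 10, 11

3, 4, 8, 9, 10, 11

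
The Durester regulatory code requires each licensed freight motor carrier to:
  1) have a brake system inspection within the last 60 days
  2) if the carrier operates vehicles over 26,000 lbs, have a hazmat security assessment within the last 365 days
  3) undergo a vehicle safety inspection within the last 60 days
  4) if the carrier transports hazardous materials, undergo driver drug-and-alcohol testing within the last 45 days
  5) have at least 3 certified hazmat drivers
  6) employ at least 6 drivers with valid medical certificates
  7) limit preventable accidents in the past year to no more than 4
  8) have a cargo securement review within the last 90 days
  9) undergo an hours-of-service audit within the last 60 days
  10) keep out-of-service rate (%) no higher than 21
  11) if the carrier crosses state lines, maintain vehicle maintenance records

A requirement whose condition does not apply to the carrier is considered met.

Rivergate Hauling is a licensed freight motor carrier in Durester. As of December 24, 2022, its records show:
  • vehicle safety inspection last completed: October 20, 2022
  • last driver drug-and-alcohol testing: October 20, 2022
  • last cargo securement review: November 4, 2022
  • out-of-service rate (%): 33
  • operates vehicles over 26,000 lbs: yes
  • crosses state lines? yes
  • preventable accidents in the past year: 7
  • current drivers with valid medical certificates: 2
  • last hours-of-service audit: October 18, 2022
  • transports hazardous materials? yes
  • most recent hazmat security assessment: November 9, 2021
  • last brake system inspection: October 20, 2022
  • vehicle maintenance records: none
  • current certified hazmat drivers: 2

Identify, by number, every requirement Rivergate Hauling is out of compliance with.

1. brake system inspection 65 days ago vs limit 60 → not met
2. condition 'operates vehicles over 26,000 lbs' holds; hazmat security assessment 410 days ago vs limit 365 → not met
3. vehicle safety inspection 65 days ago vs limit 60 → not met
4. condition 'transports hazardous materials' holds; driver drug-and-alcohol testing 65 days ago vs limit 45 → not met
5. certified hazmat drivers 2 < 3 → not met
6. drivers with valid medical certificates 2 < 6 → not met
7. preventable accidents in the past year 7 > 4 → not met
8. cargo securement review 50 days ago vs limit 90 → met
9. hours-of-service audit 67 days ago vs limit 60 → not met
10. out-of-service rate (%) 33 > 21 → not met
11. condition 'crosses state lines' holds; vehicle maintenance records absent → not met
Not met: 1, 2, 3, 4, 5, 6, 7, 9, 10, 11

1, 2, 3, 4, 5, 6, 7, 9, 10, 11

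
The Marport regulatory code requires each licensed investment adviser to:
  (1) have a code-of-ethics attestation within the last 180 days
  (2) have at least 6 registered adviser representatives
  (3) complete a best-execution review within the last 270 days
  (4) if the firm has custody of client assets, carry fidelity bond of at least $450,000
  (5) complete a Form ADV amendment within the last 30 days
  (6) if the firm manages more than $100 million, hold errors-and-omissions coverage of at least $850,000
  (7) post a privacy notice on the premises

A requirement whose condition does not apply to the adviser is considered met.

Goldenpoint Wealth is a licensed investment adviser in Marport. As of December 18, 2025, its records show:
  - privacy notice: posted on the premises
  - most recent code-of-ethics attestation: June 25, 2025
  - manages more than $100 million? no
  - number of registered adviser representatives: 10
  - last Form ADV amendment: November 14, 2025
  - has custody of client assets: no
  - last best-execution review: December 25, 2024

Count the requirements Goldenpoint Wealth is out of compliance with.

1. code-of-ethics attestation 176 days ago vs limit 180 → met
2. registered adviser representatives 10 ≥ 6 → met
3. best-execution review 358 days ago vs limit 270 → not met
4. condition 'has custody of client assets' does not hold → requirement n/a → met
5. Form ADV amendment 34 days ago vs limit 30 → not met
6. condition 'manages more than $100 million' does not hold → requirement n/a → met
7. privacy notice present → met
Not met: 2 of 7

2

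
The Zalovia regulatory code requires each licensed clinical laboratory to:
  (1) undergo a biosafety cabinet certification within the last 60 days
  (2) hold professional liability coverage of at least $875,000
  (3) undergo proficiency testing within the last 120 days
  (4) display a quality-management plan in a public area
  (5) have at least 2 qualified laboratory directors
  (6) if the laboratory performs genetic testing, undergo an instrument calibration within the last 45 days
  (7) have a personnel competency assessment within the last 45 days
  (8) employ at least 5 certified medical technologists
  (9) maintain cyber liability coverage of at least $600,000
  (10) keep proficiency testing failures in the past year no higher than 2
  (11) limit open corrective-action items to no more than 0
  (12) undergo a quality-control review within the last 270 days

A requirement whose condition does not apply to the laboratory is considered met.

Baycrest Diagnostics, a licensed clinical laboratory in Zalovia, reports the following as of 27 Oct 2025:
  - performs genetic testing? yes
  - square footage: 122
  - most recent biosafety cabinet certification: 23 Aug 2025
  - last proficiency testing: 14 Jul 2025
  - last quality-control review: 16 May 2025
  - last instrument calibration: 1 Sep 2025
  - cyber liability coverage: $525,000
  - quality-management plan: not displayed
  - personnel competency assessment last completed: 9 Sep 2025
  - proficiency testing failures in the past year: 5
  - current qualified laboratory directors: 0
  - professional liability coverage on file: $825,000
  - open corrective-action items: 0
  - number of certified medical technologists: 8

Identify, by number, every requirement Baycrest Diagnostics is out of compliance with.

1, 2, 4, 5, 6, 7, 9, 10

1. biosafety cabinet certification 65 days ago vs limit 60 → not met
2. professional liability coverage $825,000 < $875,000 → not met
3. proficiency testing 105 days ago vs limit 120 → met
4. quality-management plan absent → not met
5. qualified laboratory directors 0 < 2 → not met
6. condition 'performs genetic testing' holds; instrument calibration 56 days ago vs limit 45 → not met
7. personnel competency assessment 48 days ago vs limit 45 → not met
8. certified medical technologists 8 ≥ 5 → met
9. cyber liability coverage $525,000 < $600,000 → not met
10. proficiency testing failures in the past year 5 > 2 → not met
11. open corrective-action items 0 ≤ 0 → met
12. quality-control review 164 days ago vs limit 270 → met
Not met: 1, 2, 4, 5, 6, 7, 9, 10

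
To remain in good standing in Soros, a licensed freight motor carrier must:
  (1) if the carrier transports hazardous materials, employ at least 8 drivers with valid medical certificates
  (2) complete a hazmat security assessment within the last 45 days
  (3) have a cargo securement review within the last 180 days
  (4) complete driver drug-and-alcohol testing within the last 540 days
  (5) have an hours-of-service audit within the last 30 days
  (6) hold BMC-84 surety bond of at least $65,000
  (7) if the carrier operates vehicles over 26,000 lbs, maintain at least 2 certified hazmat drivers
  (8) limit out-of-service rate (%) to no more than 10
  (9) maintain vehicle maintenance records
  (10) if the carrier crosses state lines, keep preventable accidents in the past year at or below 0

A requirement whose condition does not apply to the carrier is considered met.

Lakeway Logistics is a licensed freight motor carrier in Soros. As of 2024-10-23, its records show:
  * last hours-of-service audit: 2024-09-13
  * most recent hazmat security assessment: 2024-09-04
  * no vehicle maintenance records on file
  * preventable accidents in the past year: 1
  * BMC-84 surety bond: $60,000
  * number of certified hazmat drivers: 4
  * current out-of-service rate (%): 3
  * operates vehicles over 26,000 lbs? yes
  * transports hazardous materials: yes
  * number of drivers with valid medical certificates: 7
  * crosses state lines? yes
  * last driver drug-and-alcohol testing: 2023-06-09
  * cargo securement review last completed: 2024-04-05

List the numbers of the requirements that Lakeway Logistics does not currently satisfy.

1, 2, 3, 5, 6, 9, 10

1. condition 'transports hazardous materials' holds; drivers with valid medical certificates 7 < 8 → not met
2. hazmat security assessment 49 days ago vs limit 45 → not met
3. cargo securement review 201 days ago vs limit 180 → not met
4. driver drug-and-alcohol testing 502 days ago vs limit 540 → met
5. hours-of-service audit 40 days ago vs limit 30 → not met
6. BMC-84 surety bond $60,000 < $65,000 → not met
7. condition 'operates vehicles over 26,000 lbs' holds; certified hazmat drivers 4 ≥ 2 → met
8. out-of-service rate (%) 3 ≤ 10 → met
9. vehicle maintenance records absent → not met
10. condition 'crosses state lines' holds; preventable accidents in the past year 1 > 0 → not met
Not met: 1, 2, 3, 5, 6, 9, 10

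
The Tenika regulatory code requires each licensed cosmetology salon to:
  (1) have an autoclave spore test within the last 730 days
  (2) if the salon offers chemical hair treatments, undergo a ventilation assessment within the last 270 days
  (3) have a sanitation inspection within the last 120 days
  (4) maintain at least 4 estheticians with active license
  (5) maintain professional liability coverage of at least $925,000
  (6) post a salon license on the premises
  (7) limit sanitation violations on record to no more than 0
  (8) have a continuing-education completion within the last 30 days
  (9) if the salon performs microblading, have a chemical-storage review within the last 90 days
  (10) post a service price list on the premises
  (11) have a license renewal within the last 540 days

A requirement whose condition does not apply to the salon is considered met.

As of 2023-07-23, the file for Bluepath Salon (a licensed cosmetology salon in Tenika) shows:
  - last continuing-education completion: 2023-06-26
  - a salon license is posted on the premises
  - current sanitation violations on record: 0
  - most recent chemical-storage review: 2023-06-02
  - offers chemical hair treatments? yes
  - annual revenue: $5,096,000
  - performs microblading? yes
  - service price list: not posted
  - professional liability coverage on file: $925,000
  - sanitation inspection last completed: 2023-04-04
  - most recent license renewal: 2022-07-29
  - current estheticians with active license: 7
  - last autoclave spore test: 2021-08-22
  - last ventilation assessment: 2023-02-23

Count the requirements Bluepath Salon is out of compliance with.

1

1. autoclave spore test 700 days ago vs limit 730 → met
2. condition 'offers chemical hair treatments' holds; ventilation assessment 150 days ago vs limit 270 → met
3. sanitation inspection 110 days ago vs limit 120 → met
4. estheticians with active license 7 ≥ 4 → met
5. professional liability coverage $925,000 ≥ $925,000 → met
6. salon license present → met
7. sanitation violations on record 0 ≤ 0 → met
8. continuing-education completion 27 days ago vs limit 30 → met
9. condition 'performs microblading' holds; chemical-storage review 51 days ago vs limit 90 → met
10. service price list absent → not met
11. license renewal 359 days ago vs limit 540 → met
Not met: 1 of 11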